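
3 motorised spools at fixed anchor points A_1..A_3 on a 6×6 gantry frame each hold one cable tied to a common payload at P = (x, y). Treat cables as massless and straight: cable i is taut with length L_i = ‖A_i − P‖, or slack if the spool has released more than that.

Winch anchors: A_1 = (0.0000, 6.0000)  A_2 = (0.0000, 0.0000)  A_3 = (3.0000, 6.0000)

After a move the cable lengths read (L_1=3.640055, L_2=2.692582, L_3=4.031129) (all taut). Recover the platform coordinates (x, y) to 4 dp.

(1.0000, 2.5000)

circle eqns → linear via eq_j − eq_1; set c_j = A_j·A_j − L_j²
c_1 = 0.0000+36.0000−13.2500 = 22.7500
0.0000·x + 12.0000·y = c_1−c_2 = 30.0000
-6.0000·x + 0.0000·y = c_1−c_3 = -6.0000
solve first two rows → x=1.0000, y=2.5000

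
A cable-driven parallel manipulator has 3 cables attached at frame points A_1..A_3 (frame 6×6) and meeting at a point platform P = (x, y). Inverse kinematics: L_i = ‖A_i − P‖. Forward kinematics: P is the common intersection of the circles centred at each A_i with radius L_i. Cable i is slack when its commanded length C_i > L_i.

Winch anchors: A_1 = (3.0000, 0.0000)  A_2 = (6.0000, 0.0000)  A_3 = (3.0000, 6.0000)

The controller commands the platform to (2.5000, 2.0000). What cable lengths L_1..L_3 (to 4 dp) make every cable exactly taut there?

(2.0616, 4.0311, 4.0311)

L_1: Δ = A_1−P = (0.5000, -2.0000) → ‖Δ‖ = √4.2500 = 2.0616
L_2: Δ = A_2−P = (3.5000, -2.0000) → ‖Δ‖ = √16.2500 = 4.0311
L_3: Δ = A_3−P = (0.5000, 4.0000) → ‖Δ‖ = √16.2500 = 4.0311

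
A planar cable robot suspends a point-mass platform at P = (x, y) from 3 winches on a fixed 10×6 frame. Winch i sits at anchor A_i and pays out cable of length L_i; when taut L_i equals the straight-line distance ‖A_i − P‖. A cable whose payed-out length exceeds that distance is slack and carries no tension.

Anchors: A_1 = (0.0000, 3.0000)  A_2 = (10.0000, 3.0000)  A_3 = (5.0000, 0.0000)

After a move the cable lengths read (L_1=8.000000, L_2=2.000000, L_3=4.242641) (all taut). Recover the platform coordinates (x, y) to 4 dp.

(8.0000, 3.0000)

circle eqns → linear via eq_j − eq_1; set q_j = A_j·A_j − L_j²
q_1 = 0.0000+9.0000−64.0000 = -55.0000
-20.0000·x + 0.0000·y = q_1−q_2 = -160.0000
-10.0000·x + 6.0000·y = q_1−q_3 = -62.0000
solve first two rows → x=8.0000, y=3.0000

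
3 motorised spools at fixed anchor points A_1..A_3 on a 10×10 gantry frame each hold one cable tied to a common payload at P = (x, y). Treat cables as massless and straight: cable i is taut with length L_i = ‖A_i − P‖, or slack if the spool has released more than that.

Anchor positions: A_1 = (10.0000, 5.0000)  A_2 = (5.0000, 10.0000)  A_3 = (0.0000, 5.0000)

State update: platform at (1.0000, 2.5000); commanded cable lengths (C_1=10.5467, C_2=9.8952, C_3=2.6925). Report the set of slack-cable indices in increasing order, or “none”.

cable 1: √((9.0000)²+(2.5000)²)=9.3408, C_1=10.5467: slack
cable 2: √((4.0000)²+(7.5000)²)=8.5000, C_2=9.8952: slack
cable 3: √((-1.0000)²+(2.5000)²)=2.6926, C_3=2.6925: taut

1, 2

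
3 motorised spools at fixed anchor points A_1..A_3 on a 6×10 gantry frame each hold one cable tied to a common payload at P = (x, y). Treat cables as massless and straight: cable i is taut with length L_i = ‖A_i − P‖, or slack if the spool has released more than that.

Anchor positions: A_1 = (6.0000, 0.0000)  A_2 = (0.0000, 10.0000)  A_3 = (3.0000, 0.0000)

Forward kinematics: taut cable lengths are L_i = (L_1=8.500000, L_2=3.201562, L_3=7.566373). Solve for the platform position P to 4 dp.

(2.0000, 7.5000)

each cable: (A_i−P)·(A_i−P) = L_i²; let q_i = ‖A_i‖²−L_i²
q_1 = 36.0000+0.0000−72.2500 = -36.2500
row 1: 12.0000x − 20.0000y = -126.0000  (q_2=89.7500)
row 2: 6.0000x + 0.0000y = 12.0000  (q_3=-48.2500)
Cramer on rows 1–2 → x = 2.0000, y = 7.5000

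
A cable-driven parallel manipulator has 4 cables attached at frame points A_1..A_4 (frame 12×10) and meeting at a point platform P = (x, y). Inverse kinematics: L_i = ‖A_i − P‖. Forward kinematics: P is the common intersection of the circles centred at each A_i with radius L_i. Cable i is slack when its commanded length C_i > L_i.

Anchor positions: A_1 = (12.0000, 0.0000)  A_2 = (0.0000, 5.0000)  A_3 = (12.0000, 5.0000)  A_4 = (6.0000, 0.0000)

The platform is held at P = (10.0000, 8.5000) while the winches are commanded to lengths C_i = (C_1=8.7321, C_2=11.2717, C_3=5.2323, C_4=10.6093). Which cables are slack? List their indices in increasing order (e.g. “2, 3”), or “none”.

2, 3, 4

i=1: geometric 8.7321 vs commanded 8.7321 ⇒ taut
i=2: geometric 10.5948 vs commanded 11.2717 ⇒ slack
i=3: geometric 4.0311 vs commanded 5.2323 ⇒ slack
i=4: geometric 9.3941 vs commanded 10.6093 ⇒ slack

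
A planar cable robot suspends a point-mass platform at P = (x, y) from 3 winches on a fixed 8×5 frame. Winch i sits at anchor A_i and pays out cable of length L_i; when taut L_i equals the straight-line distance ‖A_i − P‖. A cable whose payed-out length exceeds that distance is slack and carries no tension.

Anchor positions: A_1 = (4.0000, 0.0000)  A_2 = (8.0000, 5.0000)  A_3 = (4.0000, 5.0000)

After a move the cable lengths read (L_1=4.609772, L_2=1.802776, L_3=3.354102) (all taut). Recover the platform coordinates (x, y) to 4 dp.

circle eqns → linear via eq_j − eq_1; set q_j = A_j·A_j − L_j²
q_1 = 16.0000+0.0000−21.2500 = -5.2500
-8.0000·x − 10.0000·y = q_1−q_2 = -91.0000
0.0000·x − 10.0000·y = q_1−q_3 = -35.0000
solve first two rows → x=7.0000, y=3.5000

(7.0000, 3.5000)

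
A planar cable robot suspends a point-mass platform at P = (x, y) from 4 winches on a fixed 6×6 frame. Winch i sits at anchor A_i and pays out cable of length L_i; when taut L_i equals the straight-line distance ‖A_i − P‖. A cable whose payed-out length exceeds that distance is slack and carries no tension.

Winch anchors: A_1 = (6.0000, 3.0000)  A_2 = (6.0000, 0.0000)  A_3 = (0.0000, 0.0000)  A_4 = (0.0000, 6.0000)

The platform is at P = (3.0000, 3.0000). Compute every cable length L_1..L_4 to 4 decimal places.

L_1: Δ = A_1−P = (3.0000, 0.0000) → ‖Δ‖ = √9.0000 = 3.0000
L_2: Δ = A_2−P = (3.0000, -3.0000) → ‖Δ‖ = √18.0000 = 4.2426
L_3: Δ = A_3−P = (-3.0000, -3.0000) → ‖Δ‖ = √18.0000 = 4.2426
L_4: Δ = A_4−P = (-3.0000, 3.0000) → ‖Δ‖ = √18.0000 = 4.2426

(3.0000, 4.2426, 4.2426, 4.2426)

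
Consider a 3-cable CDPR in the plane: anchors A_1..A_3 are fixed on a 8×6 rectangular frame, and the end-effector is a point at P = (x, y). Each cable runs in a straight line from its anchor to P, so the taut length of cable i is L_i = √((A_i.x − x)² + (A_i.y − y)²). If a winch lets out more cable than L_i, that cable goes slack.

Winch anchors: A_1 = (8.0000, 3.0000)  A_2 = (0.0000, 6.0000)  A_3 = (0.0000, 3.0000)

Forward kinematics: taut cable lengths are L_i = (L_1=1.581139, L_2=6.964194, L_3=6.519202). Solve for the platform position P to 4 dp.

(6.5000, 3.5000)

expand ‖A_i−P‖²=L_i² and subtract eq 1 (k_i ≔ ‖A_i‖²−L_i²)
k_1 = 64.0000+9.0000−2.5000 = 70.5000
eq1−eq2 → [16.0000  -6.0000]·P = 83.0000
eq1−eq3 → [16.0000  0.0000]·P = 104.0000
2×2 solve → P = (6.5000, 3.5000)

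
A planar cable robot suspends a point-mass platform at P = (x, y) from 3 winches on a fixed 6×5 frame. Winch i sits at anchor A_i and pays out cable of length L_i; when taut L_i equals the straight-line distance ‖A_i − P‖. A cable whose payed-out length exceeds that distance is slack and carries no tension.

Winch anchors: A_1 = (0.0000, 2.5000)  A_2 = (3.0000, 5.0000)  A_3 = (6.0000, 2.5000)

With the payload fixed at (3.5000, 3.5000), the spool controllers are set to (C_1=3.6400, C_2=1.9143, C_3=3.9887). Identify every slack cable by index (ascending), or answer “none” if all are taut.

cable 1: √((-3.5000)²+(-1.0000)²)=3.6401, C_1=3.6400: taut
cable 2: √((-0.5000)²+(1.5000)²)=1.5811, C_2=1.9143: slack
cable 3: √((2.5000)²+(-1.0000)²)=2.6926, C_3=3.9887: slack

2, 3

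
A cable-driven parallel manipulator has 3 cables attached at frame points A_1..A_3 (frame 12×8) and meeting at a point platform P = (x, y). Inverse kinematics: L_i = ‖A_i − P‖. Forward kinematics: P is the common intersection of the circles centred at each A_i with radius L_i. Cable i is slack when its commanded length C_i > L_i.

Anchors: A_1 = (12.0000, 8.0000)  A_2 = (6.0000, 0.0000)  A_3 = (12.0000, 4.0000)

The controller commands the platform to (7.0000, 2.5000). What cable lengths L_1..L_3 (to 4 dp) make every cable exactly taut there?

(7.4330, 2.6926, 5.2202)

L_1 = √((12.0000−7.0000)² + (8.0000−2.5000)²) = 7.4330
L_2 = √((6.0000−7.0000)² + (0.0000−2.5000)²) = 2.6926
L_3 = √((12.0000−7.0000)² + (4.0000−2.5000)²) = 5.2202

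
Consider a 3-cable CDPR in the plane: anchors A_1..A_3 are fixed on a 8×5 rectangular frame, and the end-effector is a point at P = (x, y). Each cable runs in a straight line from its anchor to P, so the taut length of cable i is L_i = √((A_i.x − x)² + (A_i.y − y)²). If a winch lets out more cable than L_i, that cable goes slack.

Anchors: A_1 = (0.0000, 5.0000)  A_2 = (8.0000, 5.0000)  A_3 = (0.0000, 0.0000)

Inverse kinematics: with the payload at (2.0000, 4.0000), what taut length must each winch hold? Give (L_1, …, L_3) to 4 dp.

(2.2361, 6.0828, 4.4721)

cable 1: Δx=-2.0000, Δy=1.0000; L_1 = √(Δx²+Δy²) = 2.2361
cable 2: Δx=6.0000, Δy=1.0000; L_2 = √(Δx²+Δy²) = 6.0828
cable 3: Δx=-2.0000, Δy=-4.0000; L_3 = √(Δx²+Δy²) = 4.4721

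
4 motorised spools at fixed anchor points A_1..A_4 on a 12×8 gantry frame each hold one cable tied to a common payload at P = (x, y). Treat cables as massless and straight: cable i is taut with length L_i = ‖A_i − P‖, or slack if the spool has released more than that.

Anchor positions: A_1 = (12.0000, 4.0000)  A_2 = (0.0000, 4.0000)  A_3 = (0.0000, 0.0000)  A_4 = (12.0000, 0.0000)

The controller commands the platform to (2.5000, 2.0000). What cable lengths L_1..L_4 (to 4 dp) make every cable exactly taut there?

cable 1: Δx=9.5000, Δy=2.0000; L_1 = √(Δx²+Δy²) = 9.7082
cable 2: Δx=-2.5000, Δy=2.0000; L_2 = √(Δx²+Δy²) = 3.2016
cable 3: Δx=-2.5000, Δy=-2.0000; L_3 = √(Δx²+Δy²) = 3.2016
cable 4: Δx=9.5000, Δy=-2.0000; L_4 = √(Δx²+Δy²) = 9.7082

(9.7082, 3.2016, 3.2016, 9.7082)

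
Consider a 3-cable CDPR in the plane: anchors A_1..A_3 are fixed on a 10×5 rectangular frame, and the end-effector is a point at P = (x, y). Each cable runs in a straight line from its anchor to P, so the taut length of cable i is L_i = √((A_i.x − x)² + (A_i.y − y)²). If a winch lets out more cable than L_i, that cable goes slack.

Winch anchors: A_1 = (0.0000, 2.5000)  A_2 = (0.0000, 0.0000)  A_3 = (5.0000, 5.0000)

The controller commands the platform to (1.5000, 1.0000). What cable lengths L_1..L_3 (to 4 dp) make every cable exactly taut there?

cable 1: Δx=-1.5000, Δy=1.5000; L_1 = √(Δx²+Δy²) = 2.1213
cable 2: Δx=-1.5000, Δy=-1.0000; L_2 = √(Δx²+Δy²) = 1.8028
cable 3: Δx=3.5000, Δy=4.0000; L_3 = √(Δx²+Δy²) = 5.3151

(2.1213, 1.8028, 5.3151)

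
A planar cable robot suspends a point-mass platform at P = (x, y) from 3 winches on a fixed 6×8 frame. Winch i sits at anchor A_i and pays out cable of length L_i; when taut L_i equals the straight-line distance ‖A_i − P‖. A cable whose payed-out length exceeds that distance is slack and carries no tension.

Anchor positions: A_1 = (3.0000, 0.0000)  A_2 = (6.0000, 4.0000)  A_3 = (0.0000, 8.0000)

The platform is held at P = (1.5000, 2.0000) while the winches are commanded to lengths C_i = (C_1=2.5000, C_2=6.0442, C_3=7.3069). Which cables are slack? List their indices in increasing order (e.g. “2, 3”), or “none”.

2, 3

cable 1: L_1 = ‖A_1−P‖ = 2.5000;  C_1 = 2.5000 → taut
cable 2: L_2 = ‖A_2−P‖ = 4.9244;  C_2 = 6.0442 → slack
cable 3: L_3 = ‖A_3−P‖ = 6.1847;  C_3 = 7.3069 → slack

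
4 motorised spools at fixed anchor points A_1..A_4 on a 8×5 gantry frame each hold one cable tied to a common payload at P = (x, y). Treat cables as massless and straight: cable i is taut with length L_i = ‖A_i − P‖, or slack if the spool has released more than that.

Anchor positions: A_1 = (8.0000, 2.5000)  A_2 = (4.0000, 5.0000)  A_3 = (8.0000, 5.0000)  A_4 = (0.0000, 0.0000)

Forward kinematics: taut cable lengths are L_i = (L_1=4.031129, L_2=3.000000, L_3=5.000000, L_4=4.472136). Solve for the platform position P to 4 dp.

(4.0000, 2.0000)

each cable: (A_i−P)·(A_i−P) = L_i²; let k_i = ‖A_i‖²−L_i²
k_1 = 64.0000+6.2500−16.2500 = 54.0000
row 1: 8.0000x − 5.0000y = 22.0000  (k_2=32.0000)
row 2: 0.0000x − 5.0000y = -10.0000  (k_3=64.0000)
row 3: 16.0000x + 5.0000y = 74.0000  (k_4=-20.0000)
Cramer on rows 1–2 → x = 4.0000, y = 2.0000
check cable 4: ‖A_4−P‖² = 20.0000 ≈ L_4² = 20.0000 ✓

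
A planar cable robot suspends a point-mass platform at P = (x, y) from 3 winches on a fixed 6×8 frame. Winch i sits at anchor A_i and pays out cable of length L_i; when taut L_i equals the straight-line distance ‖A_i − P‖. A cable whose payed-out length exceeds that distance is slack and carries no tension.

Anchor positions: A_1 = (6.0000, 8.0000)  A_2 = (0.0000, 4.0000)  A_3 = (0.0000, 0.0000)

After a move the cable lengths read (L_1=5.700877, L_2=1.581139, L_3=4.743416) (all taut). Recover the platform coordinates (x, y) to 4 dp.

(1.5000, 4.5000)

expand ‖A_i−P‖²=L_i² and subtract eq 1 (k_i ≔ ‖A_i‖²−L_i²)
k_1 = 36.0000+64.0000−32.5000 = 67.5000
eq1−eq2 → [12.0000  8.0000]·P = 54.0000
eq1−eq3 → [12.0000  16.0000]·P = 90.0000
2×2 solve → P = (1.5000, 4.5000)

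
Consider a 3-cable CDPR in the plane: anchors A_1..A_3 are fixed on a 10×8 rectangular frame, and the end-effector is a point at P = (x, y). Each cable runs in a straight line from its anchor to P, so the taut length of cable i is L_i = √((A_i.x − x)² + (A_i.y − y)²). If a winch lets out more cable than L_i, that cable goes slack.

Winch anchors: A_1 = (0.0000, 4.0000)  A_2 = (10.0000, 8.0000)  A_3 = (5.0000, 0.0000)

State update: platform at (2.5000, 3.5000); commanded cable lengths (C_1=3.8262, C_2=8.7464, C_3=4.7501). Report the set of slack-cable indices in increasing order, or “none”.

1, 3

i=1: geometric 2.5495 vs commanded 3.8262 ⇒ slack
i=2: geometric 8.7464 vs commanded 8.7464 ⇒ taut
i=3: geometric 4.3012 vs commanded 4.7501 ⇒ slack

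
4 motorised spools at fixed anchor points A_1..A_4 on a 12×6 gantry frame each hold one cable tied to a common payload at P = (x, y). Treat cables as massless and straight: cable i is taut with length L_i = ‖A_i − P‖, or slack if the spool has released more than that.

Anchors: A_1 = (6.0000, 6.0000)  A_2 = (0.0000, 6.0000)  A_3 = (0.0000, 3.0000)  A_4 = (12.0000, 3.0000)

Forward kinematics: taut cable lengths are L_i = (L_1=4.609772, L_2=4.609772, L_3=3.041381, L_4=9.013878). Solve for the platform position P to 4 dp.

expand ‖A_i−P‖²=L_i² and subtract eq 1 (c_i ≔ ‖A_i‖²−L_i²)
c_1 = 36.0000+36.0000−21.2500 = 50.7500
eq1−eq2 → [12.0000  0.0000]·P = 36.0000
eq1−eq3 → [12.0000  6.0000]·P = 51.0000
eq1−eq4 → [-12.0000  6.0000]·P = -21.0000
2×2 solve → P = (3.0000, 2.5000)
check cable 4: ‖A_4−P‖² = 81.2500 ≈ L_4² = 81.2500 ✓

(3.0000, 2.5000)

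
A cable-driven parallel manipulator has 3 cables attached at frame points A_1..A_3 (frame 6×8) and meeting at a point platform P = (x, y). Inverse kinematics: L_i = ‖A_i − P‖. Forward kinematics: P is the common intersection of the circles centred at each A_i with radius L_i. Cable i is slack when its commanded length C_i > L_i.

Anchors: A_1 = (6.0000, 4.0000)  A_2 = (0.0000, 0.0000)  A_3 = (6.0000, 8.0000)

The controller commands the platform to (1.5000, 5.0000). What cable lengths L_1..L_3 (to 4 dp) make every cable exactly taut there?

(4.6098, 5.2202, 5.4083)

L_1 = √((6.0000−1.5000)² + (4.0000−5.0000)²) = 4.6098
L_2 = √((0.0000−1.5000)² + (0.0000−5.0000)²) = 5.2202
L_3 = √((6.0000−1.5000)² + (8.0000−5.0000)²) = 5.4083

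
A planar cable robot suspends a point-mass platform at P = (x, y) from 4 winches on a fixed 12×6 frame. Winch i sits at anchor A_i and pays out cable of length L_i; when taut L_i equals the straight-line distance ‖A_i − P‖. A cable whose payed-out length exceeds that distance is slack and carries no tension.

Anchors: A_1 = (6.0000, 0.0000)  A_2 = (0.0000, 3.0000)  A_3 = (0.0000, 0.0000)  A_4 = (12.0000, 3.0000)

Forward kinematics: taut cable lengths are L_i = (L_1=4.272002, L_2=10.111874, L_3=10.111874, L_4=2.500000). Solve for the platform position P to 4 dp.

(10.0000, 1.5000)

each cable: (A_i−P)·(A_i−P) = L_i²; let k_i = ‖A_i‖²−L_i²
k_1 = 36.0000+0.0000−18.2500 = 17.7500
row 1: 12.0000x − 6.0000y = 111.0000  (k_2=-93.2500)
row 2: 12.0000x + 0.0000y = 120.0000  (k_3=-102.2500)
row 3: -12.0000x − 6.0000y = -129.0000  (k_4=146.7500)
Cramer on rows 1–2 → x = 10.0000, y = 1.5000
check cable 4: ‖A_4−P‖² = 6.2500 ≈ L_4² = 6.2500 ✓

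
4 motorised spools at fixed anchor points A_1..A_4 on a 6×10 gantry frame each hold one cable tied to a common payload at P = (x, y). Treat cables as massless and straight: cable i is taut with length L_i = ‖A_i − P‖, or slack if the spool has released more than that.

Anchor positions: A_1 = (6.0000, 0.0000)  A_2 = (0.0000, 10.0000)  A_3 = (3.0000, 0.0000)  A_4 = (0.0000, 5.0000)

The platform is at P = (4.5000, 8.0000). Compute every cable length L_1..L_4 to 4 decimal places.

cable 1: Δx=1.5000, Δy=-8.0000; L_1 = √(Δx²+Δy²) = 8.1394
cable 2: Δx=-4.5000, Δy=2.0000; L_2 = √(Δx²+Δy²) = 4.9244
cable 3: Δx=-1.5000, Δy=-8.0000; L_3 = √(Δx²+Δy²) = 8.1394
cable 4: Δx=-4.5000, Δy=-3.0000; L_4 = √(Δx²+Δy²) = 5.4083

(8.1394, 4.9244, 8.1394, 5.4083)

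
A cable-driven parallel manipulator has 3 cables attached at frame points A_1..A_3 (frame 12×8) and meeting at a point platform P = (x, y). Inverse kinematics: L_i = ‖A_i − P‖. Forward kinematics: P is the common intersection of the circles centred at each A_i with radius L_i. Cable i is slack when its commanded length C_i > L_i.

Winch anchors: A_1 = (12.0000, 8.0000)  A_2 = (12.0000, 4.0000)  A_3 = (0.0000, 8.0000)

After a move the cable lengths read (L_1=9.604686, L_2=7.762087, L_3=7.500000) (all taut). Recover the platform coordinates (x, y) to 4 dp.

expand ‖A_i−P‖²=L_i² and subtract eq 1 (k_i ≔ ‖A_i‖²−L_i²)
k_1 = 144.0000+64.0000−92.2500 = 115.7500
eq1−eq2 → [0.0000  8.0000]·P = 16.0000
eq1−eq3 → [24.0000  0.0000]·P = 108.0000
2×2 solve → P = (4.5000, 2.0000)

(4.5000, 2.0000)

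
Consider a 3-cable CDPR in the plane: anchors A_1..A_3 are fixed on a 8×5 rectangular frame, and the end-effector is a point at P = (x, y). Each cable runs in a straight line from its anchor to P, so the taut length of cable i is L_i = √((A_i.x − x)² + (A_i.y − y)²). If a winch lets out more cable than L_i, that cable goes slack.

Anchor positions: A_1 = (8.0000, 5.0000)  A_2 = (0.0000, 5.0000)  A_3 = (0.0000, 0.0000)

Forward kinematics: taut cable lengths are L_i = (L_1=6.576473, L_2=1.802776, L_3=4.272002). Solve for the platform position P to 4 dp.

(1.5000, 4.0000)

each cable: (A_i−P)·(A_i−P) = L_i²; let q_i = ‖A_i‖²−L_i²
q_1 = 64.0000+25.0000−43.2500 = 45.7500
row 1: 16.0000x + 0.0000y = 24.0000  (q_2=21.7500)
row 2: 16.0000x + 10.0000y = 64.0000  (q_3=-18.2500)
Cramer on rows 1–2 → x = 1.5000, y = 4.0000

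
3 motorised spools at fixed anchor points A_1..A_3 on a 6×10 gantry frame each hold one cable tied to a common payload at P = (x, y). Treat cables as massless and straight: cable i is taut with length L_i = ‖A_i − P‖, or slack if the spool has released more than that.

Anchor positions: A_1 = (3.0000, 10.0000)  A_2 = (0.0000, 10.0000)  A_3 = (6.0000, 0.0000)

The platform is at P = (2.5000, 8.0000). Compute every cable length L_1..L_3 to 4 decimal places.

L_1: Δ = A_1−P = (0.5000, 2.0000) → ‖Δ‖ = √4.2500 = 2.0616
L_2: Δ = A_2−P = (-2.5000, 2.0000) → ‖Δ‖ = √10.2500 = 3.2016
L_3: Δ = A_3−P = (3.5000, -8.0000) → ‖Δ‖ = √76.2500 = 8.7321

(2.0616, 3.2016, 8.7321)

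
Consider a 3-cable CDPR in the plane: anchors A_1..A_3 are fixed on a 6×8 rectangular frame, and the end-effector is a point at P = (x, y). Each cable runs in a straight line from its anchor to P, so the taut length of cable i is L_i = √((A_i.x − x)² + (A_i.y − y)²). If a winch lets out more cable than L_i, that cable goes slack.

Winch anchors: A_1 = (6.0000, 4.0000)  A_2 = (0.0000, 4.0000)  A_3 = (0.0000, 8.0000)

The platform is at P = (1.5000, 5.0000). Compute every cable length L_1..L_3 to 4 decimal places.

(4.6098, 1.8028, 3.3541)

L_1: Δ = A_1−P = (4.5000, -1.0000) → ‖Δ‖ = √21.2500 = 4.6098
L_2: Δ = A_2−P = (-1.5000, -1.0000) → ‖Δ‖ = √3.2500 = 1.8028
L_3: Δ = A_3−P = (-1.5000, 3.0000) → ‖Δ‖ = √11.2500 = 3.3541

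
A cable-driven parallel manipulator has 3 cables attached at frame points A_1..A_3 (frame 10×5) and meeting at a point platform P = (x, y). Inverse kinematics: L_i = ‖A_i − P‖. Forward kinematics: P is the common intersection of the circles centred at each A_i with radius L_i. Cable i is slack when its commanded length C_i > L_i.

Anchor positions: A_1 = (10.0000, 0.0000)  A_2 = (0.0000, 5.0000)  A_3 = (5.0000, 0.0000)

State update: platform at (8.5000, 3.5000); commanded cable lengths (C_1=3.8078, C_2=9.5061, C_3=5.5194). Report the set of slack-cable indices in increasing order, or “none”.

2, 3

i=1: geometric 3.8079 vs commanded 3.8078 ⇒ taut
i=2: geometric 8.6313 vs commanded 9.5061 ⇒ slack
i=3: geometric 4.9497 vs commanded 5.5194 ⇒ slack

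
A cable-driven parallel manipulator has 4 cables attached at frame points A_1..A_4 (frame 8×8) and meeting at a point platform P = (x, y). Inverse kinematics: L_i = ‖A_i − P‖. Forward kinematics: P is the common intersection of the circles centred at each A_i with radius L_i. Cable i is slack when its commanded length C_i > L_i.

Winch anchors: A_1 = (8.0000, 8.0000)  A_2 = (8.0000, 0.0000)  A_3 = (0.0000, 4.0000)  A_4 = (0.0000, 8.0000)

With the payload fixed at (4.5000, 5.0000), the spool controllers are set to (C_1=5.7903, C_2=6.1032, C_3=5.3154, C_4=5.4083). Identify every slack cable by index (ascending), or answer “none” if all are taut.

1, 3

i=1: geometric 4.6098 vs commanded 5.7903 ⇒ slack
i=2: geometric 6.1033 vs commanded 6.1032 ⇒ taut
i=3: geometric 4.6098 vs commanded 5.3154 ⇒ slack
i=4: geometric 5.4083 vs commanded 5.4083 ⇒ taut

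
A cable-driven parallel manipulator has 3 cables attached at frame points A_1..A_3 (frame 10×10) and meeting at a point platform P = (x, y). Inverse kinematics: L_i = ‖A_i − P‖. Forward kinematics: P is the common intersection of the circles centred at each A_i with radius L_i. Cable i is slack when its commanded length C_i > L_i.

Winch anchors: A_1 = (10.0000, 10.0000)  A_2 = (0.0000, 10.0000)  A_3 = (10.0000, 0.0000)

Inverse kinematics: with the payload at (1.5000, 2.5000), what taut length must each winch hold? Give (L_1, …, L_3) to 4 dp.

L_1: Δ = A_1−P = (8.5000, 7.5000) → ‖Δ‖ = √128.5000 = 11.3358
L_2: Δ = A_2−P = (-1.5000, 7.5000) → ‖Δ‖ = √58.5000 = 7.6485
L_3: Δ = A_3−P = (8.5000, -2.5000) → ‖Δ‖ = √78.5000 = 8.8600

(11.3358, 7.6485, 8.8600)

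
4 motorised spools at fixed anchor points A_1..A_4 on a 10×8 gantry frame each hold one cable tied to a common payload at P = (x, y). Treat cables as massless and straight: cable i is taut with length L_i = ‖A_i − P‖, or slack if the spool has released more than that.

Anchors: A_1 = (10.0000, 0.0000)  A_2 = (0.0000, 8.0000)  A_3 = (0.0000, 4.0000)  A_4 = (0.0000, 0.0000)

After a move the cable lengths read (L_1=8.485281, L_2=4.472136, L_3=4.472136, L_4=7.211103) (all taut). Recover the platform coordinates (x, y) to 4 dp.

circle eqns → linear via eq_j − eq_1; set q_j = A_j·A_j − L_j²
q_1 = 100.0000+0.0000−72.0000 = 28.0000
20.0000·x − 16.0000·y = q_1−q_2 = -16.0000
20.0000·x − 8.0000·y = q_1−q_3 = 32.0000
20.0000·x + 0.0000·y = q_1−q_4 = 80.0000
solve first two rows → x=4.0000, y=6.0000
check cable 4: ‖A_4−P‖² = 52.0000 ≈ L_4² = 52.0000 ✓

(4.0000, 6.0000)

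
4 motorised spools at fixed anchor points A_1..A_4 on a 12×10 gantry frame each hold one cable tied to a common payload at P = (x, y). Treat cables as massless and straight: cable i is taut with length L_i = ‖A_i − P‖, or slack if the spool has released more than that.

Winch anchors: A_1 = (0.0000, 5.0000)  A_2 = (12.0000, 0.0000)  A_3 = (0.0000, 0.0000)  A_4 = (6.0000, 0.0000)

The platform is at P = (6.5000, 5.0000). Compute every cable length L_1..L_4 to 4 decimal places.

(6.5000, 7.4330, 8.2006, 5.0249)

L_1 = √((0.0000−6.5000)² + (5.0000−5.0000)²) = 6.5000
L_2 = √((12.0000−6.5000)² + (0.0000−5.0000)²) = 7.4330
L_3 = √((0.0000−6.5000)² + (0.0000−5.0000)²) = 8.2006
L_4 = √((6.0000−6.5000)² + (0.0000−5.0000)²) = 5.0249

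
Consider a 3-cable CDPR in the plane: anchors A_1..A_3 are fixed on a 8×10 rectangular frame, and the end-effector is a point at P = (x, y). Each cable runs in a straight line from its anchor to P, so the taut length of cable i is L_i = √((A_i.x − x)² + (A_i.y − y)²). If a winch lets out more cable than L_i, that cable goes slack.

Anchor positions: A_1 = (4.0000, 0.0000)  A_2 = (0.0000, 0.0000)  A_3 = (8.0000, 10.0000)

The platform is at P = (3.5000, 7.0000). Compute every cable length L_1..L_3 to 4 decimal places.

L_1: Δ = A_1−P = (0.5000, -7.0000) → ‖Δ‖ = √49.2500 = 7.0178
L_2: Δ = A_2−P = (-3.5000, -7.0000) → ‖Δ‖ = √61.2500 = 7.8262
L_3: Δ = A_3−P = (4.5000, 3.0000) → ‖Δ‖ = √29.2500 = 5.4083

(7.0178, 7.8262, 5.4083)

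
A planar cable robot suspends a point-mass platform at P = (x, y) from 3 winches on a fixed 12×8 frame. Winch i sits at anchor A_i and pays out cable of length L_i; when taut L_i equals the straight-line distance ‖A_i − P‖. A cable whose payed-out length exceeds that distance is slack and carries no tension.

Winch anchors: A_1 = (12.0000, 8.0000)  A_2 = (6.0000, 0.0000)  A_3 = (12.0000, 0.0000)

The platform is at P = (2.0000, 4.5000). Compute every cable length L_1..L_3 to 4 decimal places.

L_1: Δ = A_1−P = (10.0000, 3.5000) → ‖Δ‖ = √112.2500 = 10.5948
L_2: Δ = A_2−P = (4.0000, -4.5000) → ‖Δ‖ = √36.2500 = 6.0208
L_3: Δ = A_3−P = (10.0000, -4.5000) → ‖Δ‖ = √120.2500 = 10.9659

(10.5948, 6.0208, 10.9659)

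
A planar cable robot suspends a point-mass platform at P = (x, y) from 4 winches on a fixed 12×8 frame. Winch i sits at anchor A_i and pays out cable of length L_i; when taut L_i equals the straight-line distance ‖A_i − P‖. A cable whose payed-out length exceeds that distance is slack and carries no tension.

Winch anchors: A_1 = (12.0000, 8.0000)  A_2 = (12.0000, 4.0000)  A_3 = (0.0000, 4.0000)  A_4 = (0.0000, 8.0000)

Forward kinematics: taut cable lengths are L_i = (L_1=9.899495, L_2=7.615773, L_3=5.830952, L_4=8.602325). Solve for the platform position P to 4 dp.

circle eqns → linear via eq_j − eq_1; set q_j = A_j·A_j − L_j²
q_1 = 144.0000+64.0000−98.0000 = 110.0000
0.0000·x + 8.0000·y = q_1−q_2 = 8.0000
24.0000·x + 8.0000·y = q_1−q_3 = 128.0000
24.0000·x + 0.0000·y = q_1−q_4 = 120.0000
solve first two rows → x=5.0000, y=1.0000
check cable 4: ‖A_4−P‖² = 74.0000 ≈ L_4² = 74.0000 ✓

(5.0000, 1.0000)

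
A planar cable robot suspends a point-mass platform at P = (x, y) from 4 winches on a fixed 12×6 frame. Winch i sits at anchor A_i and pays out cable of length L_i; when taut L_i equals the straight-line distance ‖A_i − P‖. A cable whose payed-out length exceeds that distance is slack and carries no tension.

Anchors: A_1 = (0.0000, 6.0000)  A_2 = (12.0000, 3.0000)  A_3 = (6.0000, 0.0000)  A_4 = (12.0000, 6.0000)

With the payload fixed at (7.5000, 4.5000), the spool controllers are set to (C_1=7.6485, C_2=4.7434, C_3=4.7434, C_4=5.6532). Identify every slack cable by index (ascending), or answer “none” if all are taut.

cable 1: √((-7.5000)²+(1.5000)²)=7.6485, C_1=7.6485: taut
cable 2: √((4.5000)²+(-1.5000)²)=4.7434, C_2=4.7434: taut
cable 3: √((-1.5000)²+(-4.5000)²)=4.7434, C_3=4.7434: taut
cable 4: √((4.5000)²+(1.5000)²)=4.7434, C_4=5.6532: slack

4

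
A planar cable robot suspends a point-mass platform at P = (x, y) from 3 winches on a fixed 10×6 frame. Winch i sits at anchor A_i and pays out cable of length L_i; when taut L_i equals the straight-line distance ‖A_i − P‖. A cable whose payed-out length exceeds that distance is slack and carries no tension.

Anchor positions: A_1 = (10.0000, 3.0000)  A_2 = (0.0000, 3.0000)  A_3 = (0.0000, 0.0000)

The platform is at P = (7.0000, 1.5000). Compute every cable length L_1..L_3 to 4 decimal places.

(3.3541, 7.1589, 7.1589)

L_1: Δ = A_1−P = (3.0000, 1.5000) → ‖Δ‖ = √11.2500 = 3.3541
L_2: Δ = A_2−P = (-7.0000, 1.5000) → ‖Δ‖ = √51.2500 = 7.1589
L_3: Δ = A_3−P = (-7.0000, -1.5000) → ‖Δ‖ = √51.2500 = 7.1589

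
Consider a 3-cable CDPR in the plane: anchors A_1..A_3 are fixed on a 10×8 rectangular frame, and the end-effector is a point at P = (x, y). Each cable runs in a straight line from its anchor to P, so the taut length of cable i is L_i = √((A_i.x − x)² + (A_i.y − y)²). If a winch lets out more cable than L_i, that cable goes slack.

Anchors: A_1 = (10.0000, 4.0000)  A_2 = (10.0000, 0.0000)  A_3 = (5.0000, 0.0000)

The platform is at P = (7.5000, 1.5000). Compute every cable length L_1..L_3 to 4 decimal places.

(3.5355, 2.9155, 2.9155)

L_1: Δ = A_1−P = (2.5000, 2.5000) → ‖Δ‖ = √12.5000 = 3.5355
L_2: Δ = A_2−P = (2.5000, -1.5000) → ‖Δ‖ = √8.5000 = 2.9155
L_3: Δ = A_3−P = (-2.5000, -1.5000) → ‖Δ‖ = √8.5000 = 2.9155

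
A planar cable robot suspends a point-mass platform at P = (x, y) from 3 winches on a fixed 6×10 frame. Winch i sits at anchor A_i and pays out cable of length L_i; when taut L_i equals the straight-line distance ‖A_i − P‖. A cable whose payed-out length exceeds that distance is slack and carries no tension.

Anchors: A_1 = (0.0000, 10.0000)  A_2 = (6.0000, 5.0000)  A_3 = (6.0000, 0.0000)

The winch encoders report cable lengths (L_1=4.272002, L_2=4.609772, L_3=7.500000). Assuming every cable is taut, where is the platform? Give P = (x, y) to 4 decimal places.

circle eqns → linear via eq_j − eq_1; set c_j = A_j·A_j − L_j²
c_1 = 0.0000+100.0000−18.2500 = 81.7500
-12.0000·x + 10.0000·y = c_1−c_2 = 42.0000
-12.0000·x + 20.0000·y = c_1−c_3 = 102.0000
solve first two rows → x=1.5000, y=6.0000

(1.5000, 6.0000)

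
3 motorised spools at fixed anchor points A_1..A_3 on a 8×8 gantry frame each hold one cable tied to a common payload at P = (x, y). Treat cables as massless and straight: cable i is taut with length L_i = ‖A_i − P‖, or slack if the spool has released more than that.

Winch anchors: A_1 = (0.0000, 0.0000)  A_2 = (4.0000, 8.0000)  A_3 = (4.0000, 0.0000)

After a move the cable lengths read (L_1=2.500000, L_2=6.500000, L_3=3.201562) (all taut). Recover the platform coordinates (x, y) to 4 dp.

each cable: (A_i−P)·(A_i−P) = L_i²; let k_i = ‖A_i‖²−L_i²
k_1 = 0.0000+0.0000−6.2500 = -6.2500
row 1: -8.0000x − 16.0000y = -44.0000  (k_2=37.7500)
row 2: -8.0000x + 0.0000y = -12.0000  (k_3=5.7500)
Cramer on rows 1–2 → x = 1.5000, y = 2.0000

(1.5000, 2.0000)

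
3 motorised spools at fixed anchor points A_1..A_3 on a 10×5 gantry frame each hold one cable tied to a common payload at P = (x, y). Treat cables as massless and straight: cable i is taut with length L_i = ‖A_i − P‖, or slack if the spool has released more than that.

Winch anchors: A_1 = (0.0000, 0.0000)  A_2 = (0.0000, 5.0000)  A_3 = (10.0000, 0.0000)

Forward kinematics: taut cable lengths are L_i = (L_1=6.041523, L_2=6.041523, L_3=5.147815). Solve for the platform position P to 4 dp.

(5.5000, 2.5000)

circle eqns → linear via eq_j − eq_1; set k_j = A_j·A_j − L_j²
k_1 = 0.0000+0.0000−36.5000 = -36.5000
0.0000·x − 10.0000·y = k_1−k_2 = -25.0000
-20.0000·x + 0.0000·y = k_1−k_3 = -110.0000
solve first two rows → x=5.5000, y=2.5000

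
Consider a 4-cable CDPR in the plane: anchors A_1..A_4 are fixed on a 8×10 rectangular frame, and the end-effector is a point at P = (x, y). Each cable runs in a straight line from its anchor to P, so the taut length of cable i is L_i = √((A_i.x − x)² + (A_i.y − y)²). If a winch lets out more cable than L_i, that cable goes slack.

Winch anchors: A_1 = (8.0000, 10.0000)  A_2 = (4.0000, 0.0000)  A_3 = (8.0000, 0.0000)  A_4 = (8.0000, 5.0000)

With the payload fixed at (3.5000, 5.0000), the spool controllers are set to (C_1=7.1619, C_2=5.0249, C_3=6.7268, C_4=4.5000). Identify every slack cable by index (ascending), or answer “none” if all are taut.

1

cable 1: L_1 = ‖A_1−P‖ = 6.7268;  C_1 = 7.1619 → slack
cable 2: L_2 = ‖A_2−P‖ = 5.0249;  C_2 = 5.0249 → taut
cable 3: L_3 = ‖A_3−P‖ = 6.7268;  C_3 = 6.7268 → taut
cable 4: L_4 = ‖A_4−P‖ = 4.5000;  C_4 = 4.5000 → taut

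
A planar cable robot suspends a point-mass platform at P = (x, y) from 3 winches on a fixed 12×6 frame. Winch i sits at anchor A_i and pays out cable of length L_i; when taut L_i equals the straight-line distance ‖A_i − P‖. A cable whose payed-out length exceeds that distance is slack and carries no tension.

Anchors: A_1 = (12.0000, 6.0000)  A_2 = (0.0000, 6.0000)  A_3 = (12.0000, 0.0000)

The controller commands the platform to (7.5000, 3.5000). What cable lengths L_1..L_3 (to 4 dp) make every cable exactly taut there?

L_1: Δ = A_1−P = (4.5000, 2.5000) → ‖Δ‖ = √26.5000 = 5.1478
L_2: Δ = A_2−P = (-7.5000, 2.5000) → ‖Δ‖ = √62.5000 = 7.9057
L_3: Δ = A_3−P = (4.5000, -3.5000) → ‖Δ‖ = √32.5000 = 5.7009

(5.1478, 7.9057, 5.7009)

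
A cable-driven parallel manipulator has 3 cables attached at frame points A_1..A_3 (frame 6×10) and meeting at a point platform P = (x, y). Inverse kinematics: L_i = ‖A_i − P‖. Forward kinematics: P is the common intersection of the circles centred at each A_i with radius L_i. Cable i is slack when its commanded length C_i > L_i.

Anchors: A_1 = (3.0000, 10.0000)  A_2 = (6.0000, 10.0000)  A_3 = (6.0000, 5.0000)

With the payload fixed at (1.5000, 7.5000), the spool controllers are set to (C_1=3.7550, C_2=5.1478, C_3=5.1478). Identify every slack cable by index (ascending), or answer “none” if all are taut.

1

cable 1: L_1 = ‖A_1−P‖ = 2.9155;  C_1 = 3.7550 → slack
cable 2: L_2 = ‖A_2−P‖ = 5.1478;  C_2 = 5.1478 → taut
cable 3: L_3 = ‖A_3−P‖ = 5.1478;  C_3 = 5.1478 → taut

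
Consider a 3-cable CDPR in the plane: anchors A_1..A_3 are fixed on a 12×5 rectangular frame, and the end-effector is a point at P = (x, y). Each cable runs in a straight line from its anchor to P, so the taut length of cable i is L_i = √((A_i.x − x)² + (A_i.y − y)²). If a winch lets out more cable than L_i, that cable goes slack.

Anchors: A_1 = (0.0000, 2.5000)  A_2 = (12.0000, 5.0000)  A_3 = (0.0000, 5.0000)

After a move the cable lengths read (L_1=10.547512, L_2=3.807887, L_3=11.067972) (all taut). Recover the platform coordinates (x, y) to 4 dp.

(10.5000, 1.5000)

circle eqns → linear via eq_j − eq_1; set k_j = A_j·A_j − L_j²
k_1 = 0.0000+6.2500−111.2500 = -105.0000
-24.0000·x − 5.0000·y = k_1−k_2 = -259.5000
0.0000·x − 5.0000·y = k_1−k_3 = -7.5000
solve first two rows → x=10.5000, y=1.5000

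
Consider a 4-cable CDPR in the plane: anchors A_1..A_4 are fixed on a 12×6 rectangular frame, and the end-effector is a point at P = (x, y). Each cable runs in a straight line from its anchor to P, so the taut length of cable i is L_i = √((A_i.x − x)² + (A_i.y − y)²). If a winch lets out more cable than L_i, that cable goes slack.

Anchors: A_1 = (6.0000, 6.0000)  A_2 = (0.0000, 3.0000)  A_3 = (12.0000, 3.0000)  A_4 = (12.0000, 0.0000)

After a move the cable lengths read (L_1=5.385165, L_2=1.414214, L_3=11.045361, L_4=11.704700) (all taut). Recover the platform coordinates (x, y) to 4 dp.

(1.0000, 4.0000)

expand ‖A_i−P‖²=L_i² and subtract eq 1 (q_i ≔ ‖A_i‖²−L_i²)
q_1 = 36.0000+36.0000−29.0000 = 43.0000
eq1−eq2 → [12.0000  6.0000]·P = 36.0000
eq1−eq3 → [-12.0000  6.0000]·P = 12.0000
eq1−eq4 → [-12.0000  12.0000]·P = 36.0000
2×2 solve → P = (1.0000, 4.0000)
check cable 4: ‖A_4−P‖² = 137.0000 ≈ L_4² = 137.0000 ✓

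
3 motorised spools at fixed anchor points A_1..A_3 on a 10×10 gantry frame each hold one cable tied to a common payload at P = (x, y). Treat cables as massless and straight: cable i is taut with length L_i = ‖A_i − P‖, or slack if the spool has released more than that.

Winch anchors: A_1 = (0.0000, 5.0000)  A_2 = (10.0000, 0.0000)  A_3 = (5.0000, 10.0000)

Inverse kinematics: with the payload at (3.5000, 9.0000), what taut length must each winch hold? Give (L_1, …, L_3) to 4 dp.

(5.3151, 11.1018, 1.8028)

cable 1: Δx=-3.5000, Δy=-4.0000; L_1 = √(Δx²+Δy²) = 5.3151
cable 2: Δx=6.5000, Δy=-9.0000; L_2 = √(Δx²+Δy²) = 11.1018
cable 3: Δx=1.5000, Δy=1.0000; L_3 = √(Δx²+Δy²) = 1.8028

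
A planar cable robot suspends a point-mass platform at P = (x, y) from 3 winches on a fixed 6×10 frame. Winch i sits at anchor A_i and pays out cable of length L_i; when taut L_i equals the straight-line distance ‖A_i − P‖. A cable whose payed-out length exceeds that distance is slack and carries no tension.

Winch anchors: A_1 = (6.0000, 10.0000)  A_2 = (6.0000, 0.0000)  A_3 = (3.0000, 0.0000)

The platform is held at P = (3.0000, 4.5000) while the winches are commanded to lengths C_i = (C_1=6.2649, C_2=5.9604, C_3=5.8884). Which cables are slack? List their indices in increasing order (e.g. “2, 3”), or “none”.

cable 1: L_1 = ‖A_1−P‖ = 6.2650;  C_1 = 6.2649 → taut
cable 2: L_2 = ‖A_2−P‖ = 5.4083;  C_2 = 5.9604 → slack
cable 3: L_3 = ‖A_3−P‖ = 4.5000;  C_3 = 5.8884 → slack

2, 3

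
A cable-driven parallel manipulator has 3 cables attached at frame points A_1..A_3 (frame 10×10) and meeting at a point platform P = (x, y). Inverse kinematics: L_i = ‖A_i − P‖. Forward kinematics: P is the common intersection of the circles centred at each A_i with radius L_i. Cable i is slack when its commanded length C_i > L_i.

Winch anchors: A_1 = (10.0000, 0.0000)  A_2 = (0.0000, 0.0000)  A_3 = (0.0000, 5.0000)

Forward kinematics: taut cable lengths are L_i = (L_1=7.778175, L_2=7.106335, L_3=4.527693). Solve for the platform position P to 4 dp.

(4.5000, 5.5000)

each cable: (A_i−P)·(A_i−P) = L_i²; let q_i = ‖A_i‖²−L_i²
q_1 = 100.0000+0.0000−60.5000 = 39.5000
row 1: 20.0000x + 0.0000y = 90.0000  (q_2=-50.5000)
row 2: 20.0000x − 10.0000y = 35.0000  (q_3=4.5000)
Cramer on rows 1–2 → x = 4.5000, y = 5.5000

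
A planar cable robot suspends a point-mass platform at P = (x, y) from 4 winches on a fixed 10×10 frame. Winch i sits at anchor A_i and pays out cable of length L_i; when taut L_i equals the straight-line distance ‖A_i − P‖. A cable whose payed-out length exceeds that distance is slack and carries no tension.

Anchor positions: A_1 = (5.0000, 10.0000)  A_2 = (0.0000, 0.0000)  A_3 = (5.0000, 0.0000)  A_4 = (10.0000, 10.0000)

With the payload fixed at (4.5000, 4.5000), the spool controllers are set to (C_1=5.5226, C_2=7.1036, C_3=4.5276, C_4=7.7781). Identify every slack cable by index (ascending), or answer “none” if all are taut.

2

cable 1: √((0.5000)²+(5.5000)²)=5.5227, C_1=5.5226: taut
cable 2: √((-4.5000)²+(-4.5000)²)=6.3640, C_2=7.1036: slack
cable 3: √((0.5000)²+(-4.5000)²)=4.5277, C_3=4.5276: taut
cable 4: √((5.5000)²+(5.5000)²)=7.7782, C_4=7.7781: taut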